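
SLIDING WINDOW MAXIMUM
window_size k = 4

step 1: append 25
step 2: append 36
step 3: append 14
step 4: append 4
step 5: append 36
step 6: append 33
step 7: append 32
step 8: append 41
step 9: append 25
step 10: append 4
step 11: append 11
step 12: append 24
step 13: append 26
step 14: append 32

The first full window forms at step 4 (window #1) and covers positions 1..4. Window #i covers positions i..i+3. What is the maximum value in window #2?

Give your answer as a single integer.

Answer: 36

Derivation:
step 1: append 25 -> window=[25] (not full yet)
step 2: append 36 -> window=[25, 36] (not full yet)
step 3: append 14 -> window=[25, 36, 14] (not full yet)
step 4: append 4 -> window=[25, 36, 14, 4] -> max=36
step 5: append 36 -> window=[36, 14, 4, 36] -> max=36
Window #2 max = 36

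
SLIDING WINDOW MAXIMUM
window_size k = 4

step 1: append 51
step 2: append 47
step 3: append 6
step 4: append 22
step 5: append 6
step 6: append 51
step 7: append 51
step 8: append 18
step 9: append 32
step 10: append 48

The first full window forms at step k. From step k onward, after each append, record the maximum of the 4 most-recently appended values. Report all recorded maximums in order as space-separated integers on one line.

step 1: append 51 -> window=[51] (not full yet)
step 2: append 47 -> window=[51, 47] (not full yet)
step 3: append 6 -> window=[51, 47, 6] (not full yet)
step 4: append 22 -> window=[51, 47, 6, 22] -> max=51
step 5: append 6 -> window=[47, 6, 22, 6] -> max=47
step 6: append 51 -> window=[6, 22, 6, 51] -> max=51
step 7: append 51 -> window=[22, 6, 51, 51] -> max=51
step 8: append 18 -> window=[6, 51, 51, 18] -> max=51
step 9: append 32 -> window=[51, 51, 18, 32] -> max=51
step 10: append 48 -> window=[51, 18, 32, 48] -> max=51

Answer: 51 47 51 51 51 51 51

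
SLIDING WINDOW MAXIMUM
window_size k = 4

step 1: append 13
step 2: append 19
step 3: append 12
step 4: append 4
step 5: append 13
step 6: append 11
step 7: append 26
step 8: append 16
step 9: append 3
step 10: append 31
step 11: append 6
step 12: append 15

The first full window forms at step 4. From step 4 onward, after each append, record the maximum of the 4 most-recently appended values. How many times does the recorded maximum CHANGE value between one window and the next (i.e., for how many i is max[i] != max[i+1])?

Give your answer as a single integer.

step 1: append 13 -> window=[13] (not full yet)
step 2: append 19 -> window=[13, 19] (not full yet)
step 3: append 12 -> window=[13, 19, 12] (not full yet)
step 4: append 4 -> window=[13, 19, 12, 4] -> max=19
step 5: append 13 -> window=[19, 12, 4, 13] -> max=19
step 6: append 11 -> window=[12, 4, 13, 11] -> max=13
step 7: append 26 -> window=[4, 13, 11, 26] -> max=26
step 8: append 16 -> window=[13, 11, 26, 16] -> max=26
step 9: append 3 -> window=[11, 26, 16, 3] -> max=26
step 10: append 31 -> window=[26, 16, 3, 31] -> max=31
step 11: append 6 -> window=[16, 3, 31, 6] -> max=31
step 12: append 15 -> window=[3, 31, 6, 15] -> max=31
Recorded maximums: 19 19 13 26 26 26 31 31 31
Changes between consecutive maximums: 3

Answer: 3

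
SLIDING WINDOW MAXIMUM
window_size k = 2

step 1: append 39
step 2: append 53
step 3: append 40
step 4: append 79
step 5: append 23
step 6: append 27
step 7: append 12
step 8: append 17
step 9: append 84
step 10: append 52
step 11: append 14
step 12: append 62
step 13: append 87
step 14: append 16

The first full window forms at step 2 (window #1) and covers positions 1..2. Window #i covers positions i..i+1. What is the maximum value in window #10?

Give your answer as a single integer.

Answer: 52

Derivation:
step 1: append 39 -> window=[39] (not full yet)
step 2: append 53 -> window=[39, 53] -> max=53
step 3: append 40 -> window=[53, 40] -> max=53
step 4: append 79 -> window=[40, 79] -> max=79
step 5: append 23 -> window=[79, 23] -> max=79
step 6: append 27 -> window=[23, 27] -> max=27
step 7: append 12 -> window=[27, 12] -> max=27
step 8: append 17 -> window=[12, 17] -> max=17
step 9: append 84 -> window=[17, 84] -> max=84
step 10: append 52 -> window=[84, 52] -> max=84
step 11: append 14 -> window=[52, 14] -> max=52
Window #10 max = 52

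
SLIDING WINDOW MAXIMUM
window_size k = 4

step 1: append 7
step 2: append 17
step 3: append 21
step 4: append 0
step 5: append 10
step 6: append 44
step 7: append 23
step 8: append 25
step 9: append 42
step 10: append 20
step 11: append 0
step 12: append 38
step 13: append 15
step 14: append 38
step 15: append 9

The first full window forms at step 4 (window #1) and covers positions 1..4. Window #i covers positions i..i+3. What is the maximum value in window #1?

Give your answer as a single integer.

Answer: 21

Derivation:
step 1: append 7 -> window=[7] (not full yet)
step 2: append 17 -> window=[7, 17] (not full yet)
step 3: append 21 -> window=[7, 17, 21] (not full yet)
step 4: append 0 -> window=[7, 17, 21, 0] -> max=21
Window #1 max = 21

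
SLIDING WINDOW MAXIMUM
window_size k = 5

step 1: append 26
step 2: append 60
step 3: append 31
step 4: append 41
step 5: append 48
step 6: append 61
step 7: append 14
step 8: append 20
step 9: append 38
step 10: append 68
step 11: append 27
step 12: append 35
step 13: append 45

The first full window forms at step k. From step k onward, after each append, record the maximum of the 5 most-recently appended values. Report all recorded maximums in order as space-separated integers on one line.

Answer: 60 61 61 61 61 68 68 68 68

Derivation:
step 1: append 26 -> window=[26] (not full yet)
step 2: append 60 -> window=[26, 60] (not full yet)
step 3: append 31 -> window=[26, 60, 31] (not full yet)
step 4: append 41 -> window=[26, 60, 31, 41] (not full yet)
step 5: append 48 -> window=[26, 60, 31, 41, 48] -> max=60
step 6: append 61 -> window=[60, 31, 41, 48, 61] -> max=61
step 7: append 14 -> window=[31, 41, 48, 61, 14] -> max=61
step 8: append 20 -> window=[41, 48, 61, 14, 20] -> max=61
step 9: append 38 -> window=[48, 61, 14, 20, 38] -> max=61
step 10: append 68 -> window=[61, 14, 20, 38, 68] -> max=68
step 11: append 27 -> window=[14, 20, 38, 68, 27] -> max=68
step 12: append 35 -> window=[20, 38, 68, 27, 35] -> max=68
step 13: append 45 -> window=[38, 68, 27, 35, 45] -> max=68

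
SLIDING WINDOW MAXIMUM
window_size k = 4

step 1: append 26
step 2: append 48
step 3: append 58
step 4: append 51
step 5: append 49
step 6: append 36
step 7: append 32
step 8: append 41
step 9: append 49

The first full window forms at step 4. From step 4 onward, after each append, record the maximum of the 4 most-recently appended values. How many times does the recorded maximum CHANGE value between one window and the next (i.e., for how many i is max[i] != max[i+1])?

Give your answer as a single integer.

step 1: append 26 -> window=[26] (not full yet)
step 2: append 48 -> window=[26, 48] (not full yet)
step 3: append 58 -> window=[26, 48, 58] (not full yet)
step 4: append 51 -> window=[26, 48, 58, 51] -> max=58
step 5: append 49 -> window=[48, 58, 51, 49] -> max=58
step 6: append 36 -> window=[58, 51, 49, 36] -> max=58
step 7: append 32 -> window=[51, 49, 36, 32] -> max=51
step 8: append 41 -> window=[49, 36, 32, 41] -> max=49
step 9: append 49 -> window=[36, 32, 41, 49] -> max=49
Recorded maximums: 58 58 58 51 49 49
Changes between consecutive maximums: 2

Answer: 2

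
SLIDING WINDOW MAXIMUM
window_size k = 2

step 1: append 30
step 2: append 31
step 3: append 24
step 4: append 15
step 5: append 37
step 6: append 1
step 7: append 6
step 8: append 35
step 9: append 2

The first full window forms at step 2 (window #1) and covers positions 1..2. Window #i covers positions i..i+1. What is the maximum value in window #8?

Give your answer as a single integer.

Answer: 35

Derivation:
step 1: append 30 -> window=[30] (not full yet)
step 2: append 31 -> window=[30, 31] -> max=31
step 3: append 24 -> window=[31, 24] -> max=31
step 4: append 15 -> window=[24, 15] -> max=24
step 5: append 37 -> window=[15, 37] -> max=37
step 6: append 1 -> window=[37, 1] -> max=37
step 7: append 6 -> window=[1, 6] -> max=6
step 8: append 35 -> window=[6, 35] -> max=35
step 9: append 2 -> window=[35, 2] -> max=35
Window #8 max = 35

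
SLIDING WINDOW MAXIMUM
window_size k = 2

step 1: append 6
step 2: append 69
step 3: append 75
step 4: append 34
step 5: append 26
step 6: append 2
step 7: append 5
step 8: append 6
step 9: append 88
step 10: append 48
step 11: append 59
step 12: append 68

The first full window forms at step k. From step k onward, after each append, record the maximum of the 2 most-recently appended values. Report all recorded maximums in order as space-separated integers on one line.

Answer: 69 75 75 34 26 5 6 88 88 59 68

Derivation:
step 1: append 6 -> window=[6] (not full yet)
step 2: append 69 -> window=[6, 69] -> max=69
step 3: append 75 -> window=[69, 75] -> max=75
step 4: append 34 -> window=[75, 34] -> max=75
step 5: append 26 -> window=[34, 26] -> max=34
step 6: append 2 -> window=[26, 2] -> max=26
step 7: append 5 -> window=[2, 5] -> max=5
step 8: append 6 -> window=[5, 6] -> max=6
step 9: append 88 -> window=[6, 88] -> max=88
step 10: append 48 -> window=[88, 48] -> max=88
step 11: append 59 -> window=[48, 59] -> max=59
step 12: append 68 -> window=[59, 68] -> max=68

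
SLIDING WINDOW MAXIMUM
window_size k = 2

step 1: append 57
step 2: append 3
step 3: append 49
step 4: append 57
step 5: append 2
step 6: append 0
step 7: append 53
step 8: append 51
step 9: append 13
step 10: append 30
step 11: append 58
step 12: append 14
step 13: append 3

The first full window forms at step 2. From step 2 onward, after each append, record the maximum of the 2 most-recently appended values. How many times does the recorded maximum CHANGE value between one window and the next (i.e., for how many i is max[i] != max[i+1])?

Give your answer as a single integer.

step 1: append 57 -> window=[57] (not full yet)
step 2: append 3 -> window=[57, 3] -> max=57
step 3: append 49 -> window=[3, 49] -> max=49
step 4: append 57 -> window=[49, 57] -> max=57
step 5: append 2 -> window=[57, 2] -> max=57
step 6: append 0 -> window=[2, 0] -> max=2
step 7: append 53 -> window=[0, 53] -> max=53
step 8: append 51 -> window=[53, 51] -> max=53
step 9: append 13 -> window=[51, 13] -> max=51
step 10: append 30 -> window=[13, 30] -> max=30
step 11: append 58 -> window=[30, 58] -> max=58
step 12: append 14 -> window=[58, 14] -> max=58
step 13: append 3 -> window=[14, 3] -> max=14
Recorded maximums: 57 49 57 57 2 53 53 51 30 58 58 14
Changes between consecutive maximums: 8

Answer: 8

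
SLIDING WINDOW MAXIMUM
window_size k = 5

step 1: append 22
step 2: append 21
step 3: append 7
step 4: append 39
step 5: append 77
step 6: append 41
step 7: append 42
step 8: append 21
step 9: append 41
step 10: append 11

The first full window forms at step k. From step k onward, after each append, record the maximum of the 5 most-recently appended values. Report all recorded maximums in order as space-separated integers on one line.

step 1: append 22 -> window=[22] (not full yet)
step 2: append 21 -> window=[22, 21] (not full yet)
step 3: append 7 -> window=[22, 21, 7] (not full yet)
step 4: append 39 -> window=[22, 21, 7, 39] (not full yet)
step 5: append 77 -> window=[22, 21, 7, 39, 77] -> max=77
step 6: append 41 -> window=[21, 7, 39, 77, 41] -> max=77
step 7: append 42 -> window=[7, 39, 77, 41, 42] -> max=77
step 8: append 21 -> window=[39, 77, 41, 42, 21] -> max=77
step 9: append 41 -> window=[77, 41, 42, 21, 41] -> max=77
step 10: append 11 -> window=[41, 42, 21, 41, 11] -> max=42

Answer: 77 77 77 77 77 42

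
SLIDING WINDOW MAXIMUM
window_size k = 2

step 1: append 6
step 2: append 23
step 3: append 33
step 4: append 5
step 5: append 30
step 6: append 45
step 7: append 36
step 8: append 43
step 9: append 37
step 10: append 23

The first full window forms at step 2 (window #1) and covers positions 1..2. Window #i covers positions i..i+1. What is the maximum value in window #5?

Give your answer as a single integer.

step 1: append 6 -> window=[6] (not full yet)
step 2: append 23 -> window=[6, 23] -> max=23
step 3: append 33 -> window=[23, 33] -> max=33
step 4: append 5 -> window=[33, 5] -> max=33
step 5: append 30 -> window=[5, 30] -> max=30
step 6: append 45 -> window=[30, 45] -> max=45
Window #5 max = 45

Answer: 45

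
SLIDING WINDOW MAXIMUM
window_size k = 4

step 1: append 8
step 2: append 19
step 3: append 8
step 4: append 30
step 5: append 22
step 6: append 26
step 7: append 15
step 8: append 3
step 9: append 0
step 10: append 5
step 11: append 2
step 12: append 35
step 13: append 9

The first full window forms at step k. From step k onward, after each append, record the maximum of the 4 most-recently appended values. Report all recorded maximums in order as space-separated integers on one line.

Answer: 30 30 30 30 26 26 15 5 35 35

Derivation:
step 1: append 8 -> window=[8] (not full yet)
step 2: append 19 -> window=[8, 19] (not full yet)
step 3: append 8 -> window=[8, 19, 8] (not full yet)
step 4: append 30 -> window=[8, 19, 8, 30] -> max=30
step 5: append 22 -> window=[19, 8, 30, 22] -> max=30
step 6: append 26 -> window=[8, 30, 22, 26] -> max=30
step 7: append 15 -> window=[30, 22, 26, 15] -> max=30
step 8: append 3 -> window=[22, 26, 15, 3] -> max=26
step 9: append 0 -> window=[26, 15, 3, 0] -> max=26
step 10: append 5 -> window=[15, 3, 0, 5] -> max=15
step 11: append 2 -> window=[3, 0, 5, 2] -> max=5
step 12: append 35 -> window=[0, 5, 2, 35] -> max=35
step 13: append 9 -> window=[5, 2, 35, 9] -> max=35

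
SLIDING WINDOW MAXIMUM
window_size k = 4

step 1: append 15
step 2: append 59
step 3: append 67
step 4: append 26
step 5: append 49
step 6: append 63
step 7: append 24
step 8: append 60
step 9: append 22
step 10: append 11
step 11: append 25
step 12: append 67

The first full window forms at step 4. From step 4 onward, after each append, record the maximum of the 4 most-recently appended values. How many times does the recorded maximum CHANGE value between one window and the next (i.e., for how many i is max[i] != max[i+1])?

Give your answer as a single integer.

Answer: 3

Derivation:
step 1: append 15 -> window=[15] (not full yet)
step 2: append 59 -> window=[15, 59] (not full yet)
step 3: append 67 -> window=[15, 59, 67] (not full yet)
step 4: append 26 -> window=[15, 59, 67, 26] -> max=67
step 5: append 49 -> window=[59, 67, 26, 49] -> max=67
step 6: append 63 -> window=[67, 26, 49, 63] -> max=67
step 7: append 24 -> window=[26, 49, 63, 24] -> max=63
step 8: append 60 -> window=[49, 63, 24, 60] -> max=63
step 9: append 22 -> window=[63, 24, 60, 22] -> max=63
step 10: append 11 -> window=[24, 60, 22, 11] -> max=60
step 11: append 25 -> window=[60, 22, 11, 25] -> max=60
step 12: append 67 -> window=[22, 11, 25, 67] -> max=67
Recorded maximums: 67 67 67 63 63 63 60 60 67
Changes between consecutive maximums: 3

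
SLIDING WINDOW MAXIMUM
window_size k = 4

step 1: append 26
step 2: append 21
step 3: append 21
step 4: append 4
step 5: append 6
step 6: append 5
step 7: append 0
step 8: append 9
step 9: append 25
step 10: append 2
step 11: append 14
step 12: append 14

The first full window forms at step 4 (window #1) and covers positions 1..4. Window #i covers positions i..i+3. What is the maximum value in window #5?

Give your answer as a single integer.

step 1: append 26 -> window=[26] (not full yet)
step 2: append 21 -> window=[26, 21] (not full yet)
step 3: append 21 -> window=[26, 21, 21] (not full yet)
step 4: append 4 -> window=[26, 21, 21, 4] -> max=26
step 5: append 6 -> window=[21, 21, 4, 6] -> max=21
step 6: append 5 -> window=[21, 4, 6, 5] -> max=21
step 7: append 0 -> window=[4, 6, 5, 0] -> max=6
step 8: append 9 -> window=[6, 5, 0, 9] -> max=9
Window #5 max = 9

Answer: 9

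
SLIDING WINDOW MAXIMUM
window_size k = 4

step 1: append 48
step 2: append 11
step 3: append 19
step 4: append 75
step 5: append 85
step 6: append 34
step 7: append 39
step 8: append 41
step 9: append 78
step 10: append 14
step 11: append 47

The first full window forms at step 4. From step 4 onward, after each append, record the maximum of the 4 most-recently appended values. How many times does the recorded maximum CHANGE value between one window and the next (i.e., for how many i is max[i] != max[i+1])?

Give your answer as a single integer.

step 1: append 48 -> window=[48] (not full yet)
step 2: append 11 -> window=[48, 11] (not full yet)
step 3: append 19 -> window=[48, 11, 19] (not full yet)
step 4: append 75 -> window=[48, 11, 19, 75] -> max=75
step 5: append 85 -> window=[11, 19, 75, 85] -> max=85
step 6: append 34 -> window=[19, 75, 85, 34] -> max=85
step 7: append 39 -> window=[75, 85, 34, 39] -> max=85
step 8: append 41 -> window=[85, 34, 39, 41] -> max=85
step 9: append 78 -> window=[34, 39, 41, 78] -> max=78
step 10: append 14 -> window=[39, 41, 78, 14] -> max=78
step 11: append 47 -> window=[41, 78, 14, 47] -> max=78
Recorded maximums: 75 85 85 85 85 78 78 78
Changes between consecutive maximums: 2

Answer: 2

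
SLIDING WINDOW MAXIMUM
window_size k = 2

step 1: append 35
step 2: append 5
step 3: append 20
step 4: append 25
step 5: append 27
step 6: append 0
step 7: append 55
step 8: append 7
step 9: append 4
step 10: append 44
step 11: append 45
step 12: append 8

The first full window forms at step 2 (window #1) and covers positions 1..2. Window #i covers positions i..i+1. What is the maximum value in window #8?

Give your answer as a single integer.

Answer: 7

Derivation:
step 1: append 35 -> window=[35] (not full yet)
step 2: append 5 -> window=[35, 5] -> max=35
step 3: append 20 -> window=[5, 20] -> max=20
step 4: append 25 -> window=[20, 25] -> max=25
step 5: append 27 -> window=[25, 27] -> max=27
step 6: append 0 -> window=[27, 0] -> max=27
step 7: append 55 -> window=[0, 55] -> max=55
step 8: append 7 -> window=[55, 7] -> max=55
step 9: append 4 -> window=[7, 4] -> max=7
Window #8 max = 7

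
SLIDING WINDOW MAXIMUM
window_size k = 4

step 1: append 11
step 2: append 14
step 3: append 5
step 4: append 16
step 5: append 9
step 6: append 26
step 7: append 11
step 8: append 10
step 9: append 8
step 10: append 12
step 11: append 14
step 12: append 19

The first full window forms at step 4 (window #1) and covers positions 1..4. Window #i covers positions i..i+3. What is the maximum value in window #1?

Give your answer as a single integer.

Answer: 16

Derivation:
step 1: append 11 -> window=[11] (not full yet)
step 2: append 14 -> window=[11, 14] (not full yet)
step 3: append 5 -> window=[11, 14, 5] (not full yet)
step 4: append 16 -> window=[11, 14, 5, 16] -> max=16
Window #1 max = 16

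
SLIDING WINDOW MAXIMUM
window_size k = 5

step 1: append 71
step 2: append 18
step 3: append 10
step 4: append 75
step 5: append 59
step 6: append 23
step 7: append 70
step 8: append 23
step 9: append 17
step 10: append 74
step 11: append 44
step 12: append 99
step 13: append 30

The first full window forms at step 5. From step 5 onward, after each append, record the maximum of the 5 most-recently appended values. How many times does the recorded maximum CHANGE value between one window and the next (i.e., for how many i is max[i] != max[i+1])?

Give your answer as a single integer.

Answer: 3

Derivation:
step 1: append 71 -> window=[71] (not full yet)
step 2: append 18 -> window=[71, 18] (not full yet)
step 3: append 10 -> window=[71, 18, 10] (not full yet)
step 4: append 75 -> window=[71, 18, 10, 75] (not full yet)
step 5: append 59 -> window=[71, 18, 10, 75, 59] -> max=75
step 6: append 23 -> window=[18, 10, 75, 59, 23] -> max=75
step 7: append 70 -> window=[10, 75, 59, 23, 70] -> max=75
step 8: append 23 -> window=[75, 59, 23, 70, 23] -> max=75
step 9: append 17 -> window=[59, 23, 70, 23, 17] -> max=70
step 10: append 74 -> window=[23, 70, 23, 17, 74] -> max=74
step 11: append 44 -> window=[70, 23, 17, 74, 44] -> max=74
step 12: append 99 -> window=[23, 17, 74, 44, 99] -> max=99
step 13: append 30 -> window=[17, 74, 44, 99, 30] -> max=99
Recorded maximums: 75 75 75 75 70 74 74 99 99
Changes between consecutive maximums: 3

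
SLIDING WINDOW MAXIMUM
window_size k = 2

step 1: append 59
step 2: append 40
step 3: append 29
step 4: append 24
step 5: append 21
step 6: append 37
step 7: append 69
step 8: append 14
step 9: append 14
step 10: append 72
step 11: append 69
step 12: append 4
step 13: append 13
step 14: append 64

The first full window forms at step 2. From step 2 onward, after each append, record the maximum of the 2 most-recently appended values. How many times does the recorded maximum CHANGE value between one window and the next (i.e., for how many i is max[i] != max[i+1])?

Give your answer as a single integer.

step 1: append 59 -> window=[59] (not full yet)
step 2: append 40 -> window=[59, 40] -> max=59
step 3: append 29 -> window=[40, 29] -> max=40
step 4: append 24 -> window=[29, 24] -> max=29
step 5: append 21 -> window=[24, 21] -> max=24
step 6: append 37 -> window=[21, 37] -> max=37
step 7: append 69 -> window=[37, 69] -> max=69
step 8: append 14 -> window=[69, 14] -> max=69
step 9: append 14 -> window=[14, 14] -> max=14
step 10: append 72 -> window=[14, 72] -> max=72
step 11: append 69 -> window=[72, 69] -> max=72
step 12: append 4 -> window=[69, 4] -> max=69
step 13: append 13 -> window=[4, 13] -> max=13
step 14: append 64 -> window=[13, 64] -> max=64
Recorded maximums: 59 40 29 24 37 69 69 14 72 72 69 13 64
Changes between consecutive maximums: 10

Answer: 10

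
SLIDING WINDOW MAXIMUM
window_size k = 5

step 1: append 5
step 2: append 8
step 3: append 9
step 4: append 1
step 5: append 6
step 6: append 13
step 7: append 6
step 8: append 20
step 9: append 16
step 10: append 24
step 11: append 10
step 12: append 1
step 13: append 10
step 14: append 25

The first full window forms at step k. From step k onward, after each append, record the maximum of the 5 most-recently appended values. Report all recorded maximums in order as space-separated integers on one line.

step 1: append 5 -> window=[5] (not full yet)
step 2: append 8 -> window=[5, 8] (not full yet)
step 3: append 9 -> window=[5, 8, 9] (not full yet)
step 4: append 1 -> window=[5, 8, 9, 1] (not full yet)
step 5: append 6 -> window=[5, 8, 9, 1, 6] -> max=9
step 6: append 13 -> window=[8, 9, 1, 6, 13] -> max=13
step 7: append 6 -> window=[9, 1, 6, 13, 6] -> max=13
step 8: append 20 -> window=[1, 6, 13, 6, 20] -> max=20
step 9: append 16 -> window=[6, 13, 6, 20, 16] -> max=20
step 10: append 24 -> window=[13, 6, 20, 16, 24] -> max=24
step 11: append 10 -> window=[6, 20, 16, 24, 10] -> max=24
step 12: append 1 -> window=[20, 16, 24, 10, 1] -> max=24
step 13: append 10 -> window=[16, 24, 10, 1, 10] -> max=24
step 14: append 25 -> window=[24, 10, 1, 10, 25] -> max=25

Answer: 9 13 13 20 20 24 24 24 24 25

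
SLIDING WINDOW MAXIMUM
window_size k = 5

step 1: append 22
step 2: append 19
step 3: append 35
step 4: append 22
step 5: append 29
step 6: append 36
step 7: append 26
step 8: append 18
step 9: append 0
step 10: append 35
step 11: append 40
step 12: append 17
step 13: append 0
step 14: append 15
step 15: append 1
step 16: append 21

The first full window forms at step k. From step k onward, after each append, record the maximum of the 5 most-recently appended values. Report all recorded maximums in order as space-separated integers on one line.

Answer: 35 36 36 36 36 36 40 40 40 40 40 21

Derivation:
step 1: append 22 -> window=[22] (not full yet)
step 2: append 19 -> window=[22, 19] (not full yet)
step 3: append 35 -> window=[22, 19, 35] (not full yet)
step 4: append 22 -> window=[22, 19, 35, 22] (not full yet)
step 5: append 29 -> window=[22, 19, 35, 22, 29] -> max=35
step 6: append 36 -> window=[19, 35, 22, 29, 36] -> max=36
step 7: append 26 -> window=[35, 22, 29, 36, 26] -> max=36
step 8: append 18 -> window=[22, 29, 36, 26, 18] -> max=36
step 9: append 0 -> window=[29, 36, 26, 18, 0] -> max=36
step 10: append 35 -> window=[36, 26, 18, 0, 35] -> max=36
step 11: append 40 -> window=[26, 18, 0, 35, 40] -> max=40
step 12: append 17 -> window=[18, 0, 35, 40, 17] -> max=40
step 13: append 0 -> window=[0, 35, 40, 17, 0] -> max=40
step 14: append 15 -> window=[35, 40, 17, 0, 15] -> max=40
step 15: append 1 -> window=[40, 17, 0, 15, 1] -> max=40
step 16: append 21 -> window=[17, 0, 15, 1, 21] -> max=21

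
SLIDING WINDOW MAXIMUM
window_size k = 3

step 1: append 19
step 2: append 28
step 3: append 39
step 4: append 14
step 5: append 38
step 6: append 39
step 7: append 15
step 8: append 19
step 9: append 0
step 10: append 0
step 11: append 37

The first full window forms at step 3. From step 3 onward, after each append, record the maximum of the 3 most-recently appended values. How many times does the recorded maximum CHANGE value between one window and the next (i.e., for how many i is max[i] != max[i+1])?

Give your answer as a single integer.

step 1: append 19 -> window=[19] (not full yet)
step 2: append 28 -> window=[19, 28] (not full yet)
step 3: append 39 -> window=[19, 28, 39] -> max=39
step 4: append 14 -> window=[28, 39, 14] -> max=39
step 5: append 38 -> window=[39, 14, 38] -> max=39
step 6: append 39 -> window=[14, 38, 39] -> max=39
step 7: append 15 -> window=[38, 39, 15] -> max=39
step 8: append 19 -> window=[39, 15, 19] -> max=39
step 9: append 0 -> window=[15, 19, 0] -> max=19
step 10: append 0 -> window=[19, 0, 0] -> max=19
step 11: append 37 -> window=[0, 0, 37] -> max=37
Recorded maximums: 39 39 39 39 39 39 19 19 37
Changes between consecutive maximums: 2

Answer: 2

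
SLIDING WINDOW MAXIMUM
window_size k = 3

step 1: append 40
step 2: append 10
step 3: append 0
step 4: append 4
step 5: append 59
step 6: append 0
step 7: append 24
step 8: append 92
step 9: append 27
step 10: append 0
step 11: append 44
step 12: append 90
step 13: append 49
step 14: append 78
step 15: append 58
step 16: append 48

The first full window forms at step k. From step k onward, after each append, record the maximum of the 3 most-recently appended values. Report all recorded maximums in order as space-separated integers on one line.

Answer: 40 10 59 59 59 92 92 92 44 90 90 90 78 78

Derivation:
step 1: append 40 -> window=[40] (not full yet)
step 2: append 10 -> window=[40, 10] (not full yet)
step 3: append 0 -> window=[40, 10, 0] -> max=40
step 4: append 4 -> window=[10, 0, 4] -> max=10
step 5: append 59 -> window=[0, 4, 59] -> max=59
step 6: append 0 -> window=[4, 59, 0] -> max=59
step 7: append 24 -> window=[59, 0, 24] -> max=59
step 8: append 92 -> window=[0, 24, 92] -> max=92
step 9: append 27 -> window=[24, 92, 27] -> max=92
step 10: append 0 -> window=[92, 27, 0] -> max=92
step 11: append 44 -> window=[27, 0, 44] -> max=44
step 12: append 90 -> window=[0, 44, 90] -> max=90
step 13: append 49 -> window=[44, 90, 49] -> max=90
step 14: append 78 -> window=[90, 49, 78] -> max=90
step 15: append 58 -> window=[49, 78, 58] -> max=78
step 16: append 48 -> window=[78, 58, 48] -> max=78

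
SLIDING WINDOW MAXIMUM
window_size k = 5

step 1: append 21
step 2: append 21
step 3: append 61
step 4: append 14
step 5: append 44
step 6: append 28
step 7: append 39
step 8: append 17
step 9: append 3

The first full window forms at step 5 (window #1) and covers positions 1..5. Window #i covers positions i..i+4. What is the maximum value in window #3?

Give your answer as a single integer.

step 1: append 21 -> window=[21] (not full yet)
step 2: append 21 -> window=[21, 21] (not full yet)
step 3: append 61 -> window=[21, 21, 61] (not full yet)
step 4: append 14 -> window=[21, 21, 61, 14] (not full yet)
step 5: append 44 -> window=[21, 21, 61, 14, 44] -> max=61
step 6: append 28 -> window=[21, 61, 14, 44, 28] -> max=61
step 7: append 39 -> window=[61, 14, 44, 28, 39] -> max=61
Window #3 max = 61

Answer: 61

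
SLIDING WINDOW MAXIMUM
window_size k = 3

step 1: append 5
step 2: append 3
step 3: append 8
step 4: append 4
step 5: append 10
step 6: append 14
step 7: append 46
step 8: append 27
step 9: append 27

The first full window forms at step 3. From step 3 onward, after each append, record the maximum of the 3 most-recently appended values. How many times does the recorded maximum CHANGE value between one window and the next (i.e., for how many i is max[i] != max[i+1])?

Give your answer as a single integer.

Answer: 3

Derivation:
step 1: append 5 -> window=[5] (not full yet)
step 2: append 3 -> window=[5, 3] (not full yet)
step 3: append 8 -> window=[5, 3, 8] -> max=8
step 4: append 4 -> window=[3, 8, 4] -> max=8
step 5: append 10 -> window=[8, 4, 10] -> max=10
step 6: append 14 -> window=[4, 10, 14] -> max=14
step 7: append 46 -> window=[10, 14, 46] -> max=46
step 8: append 27 -> window=[14, 46, 27] -> max=46
step 9: append 27 -> window=[46, 27, 27] -> max=46
Recorded maximums: 8 8 10 14 46 46 46
Changes between consecutive maximums: 3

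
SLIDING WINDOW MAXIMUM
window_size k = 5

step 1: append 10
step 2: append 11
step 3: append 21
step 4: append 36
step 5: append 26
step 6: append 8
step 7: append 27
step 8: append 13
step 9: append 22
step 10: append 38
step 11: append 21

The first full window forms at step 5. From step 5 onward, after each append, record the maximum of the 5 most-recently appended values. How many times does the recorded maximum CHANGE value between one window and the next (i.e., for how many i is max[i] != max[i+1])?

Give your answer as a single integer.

Answer: 2

Derivation:
step 1: append 10 -> window=[10] (not full yet)
step 2: append 11 -> window=[10, 11] (not full yet)
step 3: append 21 -> window=[10, 11, 21] (not full yet)
step 4: append 36 -> window=[10, 11, 21, 36] (not full yet)
step 5: append 26 -> window=[10, 11, 21, 36, 26] -> max=36
step 6: append 8 -> window=[11, 21, 36, 26, 8] -> max=36
step 7: append 27 -> window=[21, 36, 26, 8, 27] -> max=36
step 8: append 13 -> window=[36, 26, 8, 27, 13] -> max=36
step 9: append 22 -> window=[26, 8, 27, 13, 22] -> max=27
step 10: append 38 -> window=[8, 27, 13, 22, 38] -> max=38
step 11: append 21 -> window=[27, 13, 22, 38, 21] -> max=38
Recorded maximums: 36 36 36 36 27 38 38
Changes between consecutive maximums: 2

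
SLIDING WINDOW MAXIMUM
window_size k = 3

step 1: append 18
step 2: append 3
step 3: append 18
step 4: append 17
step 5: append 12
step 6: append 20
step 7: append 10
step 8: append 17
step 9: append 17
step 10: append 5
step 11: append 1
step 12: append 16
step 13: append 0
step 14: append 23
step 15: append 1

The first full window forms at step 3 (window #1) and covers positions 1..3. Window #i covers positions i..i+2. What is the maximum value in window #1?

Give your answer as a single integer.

step 1: append 18 -> window=[18] (not full yet)
step 2: append 3 -> window=[18, 3] (not full yet)
step 3: append 18 -> window=[18, 3, 18] -> max=18
Window #1 max = 18

Answer: 18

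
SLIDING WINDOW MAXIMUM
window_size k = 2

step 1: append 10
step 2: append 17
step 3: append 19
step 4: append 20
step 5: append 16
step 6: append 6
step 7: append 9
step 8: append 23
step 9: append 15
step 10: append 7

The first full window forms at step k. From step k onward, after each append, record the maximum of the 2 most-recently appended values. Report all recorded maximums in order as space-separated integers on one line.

step 1: append 10 -> window=[10] (not full yet)
step 2: append 17 -> window=[10, 17] -> max=17
step 3: append 19 -> window=[17, 19] -> max=19
step 4: append 20 -> window=[19, 20] -> max=20
step 5: append 16 -> window=[20, 16] -> max=20
step 6: append 6 -> window=[16, 6] -> max=16
step 7: append 9 -> window=[6, 9] -> max=9
step 8: append 23 -> window=[9, 23] -> max=23
step 9: append 15 -> window=[23, 15] -> max=23
step 10: append 7 -> window=[15, 7] -> max=15

Answer: 17 19 20 20 16 9 23 23 15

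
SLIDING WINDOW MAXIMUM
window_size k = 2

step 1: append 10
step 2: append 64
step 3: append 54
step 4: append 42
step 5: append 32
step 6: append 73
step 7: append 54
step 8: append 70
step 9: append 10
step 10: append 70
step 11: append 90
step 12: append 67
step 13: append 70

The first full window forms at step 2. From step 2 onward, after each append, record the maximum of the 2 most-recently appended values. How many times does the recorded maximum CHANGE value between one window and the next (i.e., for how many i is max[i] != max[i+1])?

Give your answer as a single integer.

Answer: 6

Derivation:
step 1: append 10 -> window=[10] (not full yet)
step 2: append 64 -> window=[10, 64] -> max=64
step 3: append 54 -> window=[64, 54] -> max=64
step 4: append 42 -> window=[54, 42] -> max=54
step 5: append 32 -> window=[42, 32] -> max=42
step 6: append 73 -> window=[32, 73] -> max=73
step 7: append 54 -> window=[73, 54] -> max=73
step 8: append 70 -> window=[54, 70] -> max=70
step 9: append 10 -> window=[70, 10] -> max=70
step 10: append 70 -> window=[10, 70] -> max=70
step 11: append 90 -> window=[70, 90] -> max=90
step 12: append 67 -> window=[90, 67] -> max=90
step 13: append 70 -> window=[67, 70] -> max=70
Recorded maximums: 64 64 54 42 73 73 70 70 70 90 90 70
Changes between consecutive maximums: 6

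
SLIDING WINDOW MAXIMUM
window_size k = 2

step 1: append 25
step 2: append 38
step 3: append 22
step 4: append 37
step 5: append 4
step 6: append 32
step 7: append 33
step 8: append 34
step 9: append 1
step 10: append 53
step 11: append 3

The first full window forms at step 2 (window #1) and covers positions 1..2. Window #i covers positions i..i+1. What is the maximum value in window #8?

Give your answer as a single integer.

Answer: 34

Derivation:
step 1: append 25 -> window=[25] (not full yet)
step 2: append 38 -> window=[25, 38] -> max=38
step 3: append 22 -> window=[38, 22] -> max=38
step 4: append 37 -> window=[22, 37] -> max=37
step 5: append 4 -> window=[37, 4] -> max=37
step 6: append 32 -> window=[4, 32] -> max=32
step 7: append 33 -> window=[32, 33] -> max=33
step 8: append 34 -> window=[33, 34] -> max=34
step 9: append 1 -> window=[34, 1] -> max=34
Window #8 max = 34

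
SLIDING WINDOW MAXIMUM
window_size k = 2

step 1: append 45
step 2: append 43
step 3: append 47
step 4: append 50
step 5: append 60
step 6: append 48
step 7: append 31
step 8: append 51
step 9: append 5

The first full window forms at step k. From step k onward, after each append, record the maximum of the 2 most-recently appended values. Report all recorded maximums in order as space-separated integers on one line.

step 1: append 45 -> window=[45] (not full yet)
step 2: append 43 -> window=[45, 43] -> max=45
step 3: append 47 -> window=[43, 47] -> max=47
step 4: append 50 -> window=[47, 50] -> max=50
step 5: append 60 -> window=[50, 60] -> max=60
step 6: append 48 -> window=[60, 48] -> max=60
step 7: append 31 -> window=[48, 31] -> max=48
step 8: append 51 -> window=[31, 51] -> max=51
step 9: append 5 -> window=[51, 5] -> max=51

Answer: 45 47 50 60 60 48 51 51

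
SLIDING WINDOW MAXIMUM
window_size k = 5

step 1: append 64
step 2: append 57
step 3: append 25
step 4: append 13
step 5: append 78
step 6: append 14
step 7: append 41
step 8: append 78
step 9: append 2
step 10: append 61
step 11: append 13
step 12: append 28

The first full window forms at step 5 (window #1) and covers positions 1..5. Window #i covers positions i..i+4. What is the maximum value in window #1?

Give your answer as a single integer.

Answer: 78

Derivation:
step 1: append 64 -> window=[64] (not full yet)
step 2: append 57 -> window=[64, 57] (not full yet)
step 3: append 25 -> window=[64, 57, 25] (not full yet)
step 4: append 13 -> window=[64, 57, 25, 13] (not full yet)
step 5: append 78 -> window=[64, 57, 25, 13, 78] -> max=78
Window #1 max = 78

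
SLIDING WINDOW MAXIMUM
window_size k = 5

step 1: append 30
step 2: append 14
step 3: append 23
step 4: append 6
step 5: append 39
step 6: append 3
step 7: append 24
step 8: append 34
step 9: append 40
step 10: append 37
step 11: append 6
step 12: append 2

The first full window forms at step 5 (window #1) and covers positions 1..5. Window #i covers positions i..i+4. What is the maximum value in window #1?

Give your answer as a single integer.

step 1: append 30 -> window=[30] (not full yet)
step 2: append 14 -> window=[30, 14] (not full yet)
step 3: append 23 -> window=[30, 14, 23] (not full yet)
step 4: append 6 -> window=[30, 14, 23, 6] (not full yet)
step 5: append 39 -> window=[30, 14, 23, 6, 39] -> max=39
Window #1 max = 39

Answer: 39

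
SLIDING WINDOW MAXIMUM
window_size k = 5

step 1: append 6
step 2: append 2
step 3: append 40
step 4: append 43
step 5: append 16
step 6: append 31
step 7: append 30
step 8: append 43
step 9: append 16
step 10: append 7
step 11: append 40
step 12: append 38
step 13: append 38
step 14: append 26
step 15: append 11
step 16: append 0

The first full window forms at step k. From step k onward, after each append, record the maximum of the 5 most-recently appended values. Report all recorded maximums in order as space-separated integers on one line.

Answer: 43 43 43 43 43 43 43 43 40 40 40 38

Derivation:
step 1: append 6 -> window=[6] (not full yet)
step 2: append 2 -> window=[6, 2] (not full yet)
step 3: append 40 -> window=[6, 2, 40] (not full yet)
step 4: append 43 -> window=[6, 2, 40, 43] (not full yet)
step 5: append 16 -> window=[6, 2, 40, 43, 16] -> max=43
step 6: append 31 -> window=[2, 40, 43, 16, 31] -> max=43
step 7: append 30 -> window=[40, 43, 16, 31, 30] -> max=43
step 8: append 43 -> window=[43, 16, 31, 30, 43] -> max=43
step 9: append 16 -> window=[16, 31, 30, 43, 16] -> max=43
step 10: append 7 -> window=[31, 30, 43, 16, 7] -> max=43
step 11: append 40 -> window=[30, 43, 16, 7, 40] -> max=43
step 12: append 38 -> window=[43, 16, 7, 40, 38] -> max=43
step 13: append 38 -> window=[16, 7, 40, 38, 38] -> max=40
step 14: append 26 -> window=[7, 40, 38, 38, 26] -> max=40
step 15: append 11 -> window=[40, 38, 38, 26, 11] -> max=40
step 16: append 0 -> window=[38, 38, 26, 11, 0] -> max=38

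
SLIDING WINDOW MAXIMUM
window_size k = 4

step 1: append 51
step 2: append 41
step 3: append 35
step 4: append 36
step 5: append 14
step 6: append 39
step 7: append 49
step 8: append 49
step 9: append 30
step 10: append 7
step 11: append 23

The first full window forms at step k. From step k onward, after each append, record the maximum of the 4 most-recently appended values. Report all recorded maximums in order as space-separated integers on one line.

step 1: append 51 -> window=[51] (not full yet)
step 2: append 41 -> window=[51, 41] (not full yet)
step 3: append 35 -> window=[51, 41, 35] (not full yet)
step 4: append 36 -> window=[51, 41, 35, 36] -> max=51
step 5: append 14 -> window=[41, 35, 36, 14] -> max=41
step 6: append 39 -> window=[35, 36, 14, 39] -> max=39
step 7: append 49 -> window=[36, 14, 39, 49] -> max=49
step 8: append 49 -> window=[14, 39, 49, 49] -> max=49
step 9: append 30 -> window=[39, 49, 49, 30] -> max=49
step 10: append 7 -> window=[49, 49, 30, 7] -> max=49
step 11: append 23 -> window=[49, 30, 7, 23] -> max=49

Answer: 51 41 39 49 49 49 49 49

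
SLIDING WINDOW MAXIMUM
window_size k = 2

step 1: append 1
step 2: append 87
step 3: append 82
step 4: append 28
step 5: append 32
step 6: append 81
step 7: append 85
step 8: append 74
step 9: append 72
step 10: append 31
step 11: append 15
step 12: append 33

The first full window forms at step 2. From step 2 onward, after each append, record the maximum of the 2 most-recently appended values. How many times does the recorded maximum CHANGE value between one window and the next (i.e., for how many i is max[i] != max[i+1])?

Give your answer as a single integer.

Answer: 8

Derivation:
step 1: append 1 -> window=[1] (not full yet)
step 2: append 87 -> window=[1, 87] -> max=87
step 3: append 82 -> window=[87, 82] -> max=87
step 4: append 28 -> window=[82, 28] -> max=82
step 5: append 32 -> window=[28, 32] -> max=32
step 6: append 81 -> window=[32, 81] -> max=81
step 7: append 85 -> window=[81, 85] -> max=85
step 8: append 74 -> window=[85, 74] -> max=85
step 9: append 72 -> window=[74, 72] -> max=74
step 10: append 31 -> window=[72, 31] -> max=72
step 11: append 15 -> window=[31, 15] -> max=31
step 12: append 33 -> window=[15, 33] -> max=33
Recorded maximums: 87 87 82 32 81 85 85 74 72 31 33
Changes between consecutive maximums: 8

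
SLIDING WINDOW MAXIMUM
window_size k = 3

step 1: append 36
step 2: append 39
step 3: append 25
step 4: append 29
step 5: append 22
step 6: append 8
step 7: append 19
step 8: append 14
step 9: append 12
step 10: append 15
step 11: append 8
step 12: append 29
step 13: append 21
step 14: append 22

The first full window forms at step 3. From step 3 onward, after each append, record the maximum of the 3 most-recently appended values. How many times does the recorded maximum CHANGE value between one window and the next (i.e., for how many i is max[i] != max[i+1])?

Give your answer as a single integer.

Answer: 5

Derivation:
step 1: append 36 -> window=[36] (not full yet)
step 2: append 39 -> window=[36, 39] (not full yet)
step 3: append 25 -> window=[36, 39, 25] -> max=39
step 4: append 29 -> window=[39, 25, 29] -> max=39
step 5: append 22 -> window=[25, 29, 22] -> max=29
step 6: append 8 -> window=[29, 22, 8] -> max=29
step 7: append 19 -> window=[22, 8, 19] -> max=22
step 8: append 14 -> window=[8, 19, 14] -> max=19
step 9: append 12 -> window=[19, 14, 12] -> max=19
step 10: append 15 -> window=[14, 12, 15] -> max=15
step 11: append 8 -> window=[12, 15, 8] -> max=15
step 12: append 29 -> window=[15, 8, 29] -> max=29
step 13: append 21 -> window=[8, 29, 21] -> max=29
step 14: append 22 -> window=[29, 21, 22] -> max=29
Recorded maximums: 39 39 29 29 22 19 19 15 15 29 29 29
Changes between consecutive maximums: 5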